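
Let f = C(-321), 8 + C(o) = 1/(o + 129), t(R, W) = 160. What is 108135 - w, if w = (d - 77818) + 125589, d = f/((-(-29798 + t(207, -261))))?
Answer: 11844865589/196224 ≈ 60364.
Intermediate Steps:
C(o) = -8 + 1/(129 + o) (C(o) = -8 + 1/(o + 129) = -8 + 1/(129 + o))
f = -1537/192 (f = (-1031 - 8*(-321))/(129 - 321) = (-1031 + 2568)/(-192) = -1/192*1537 = -1537/192 ≈ -8.0052)
d = -53/196224 (d = -1537*(-1/(-29798 + 160))/192 = -1537/(192*((-1*(-29638)))) = -1537/192/29638 = -1537/192*1/29638 = -53/196224 ≈ -0.00027010)
w = 9373816651/196224 (w = (-53/196224 - 77818) + 125589 = -15269759285/196224 + 125589 = 9373816651/196224 ≈ 47771.)
108135 - w = 108135 - 1*9373816651/196224 = 108135 - 9373816651/196224 = 11844865589/196224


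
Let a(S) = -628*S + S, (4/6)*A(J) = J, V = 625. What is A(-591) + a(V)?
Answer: -785523/2 ≈ -3.9276e+5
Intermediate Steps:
A(J) = 3*J/2
a(S) = -627*S
A(-591) + a(V) = (3/2)*(-591) - 627*625 = -1773/2 - 391875 = -785523/2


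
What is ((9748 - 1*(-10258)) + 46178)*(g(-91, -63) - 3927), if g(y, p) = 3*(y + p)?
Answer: -290481576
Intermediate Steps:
g(y, p) = 3*p + 3*y (g(y, p) = 3*(p + y) = 3*p + 3*y)
((9748 - 1*(-10258)) + 46178)*(g(-91, -63) - 3927) = ((9748 - 1*(-10258)) + 46178)*((3*(-63) + 3*(-91)) - 3927) = ((9748 + 10258) + 46178)*((-189 - 273) - 3927) = (20006 + 46178)*(-462 - 3927) = 66184*(-4389) = -290481576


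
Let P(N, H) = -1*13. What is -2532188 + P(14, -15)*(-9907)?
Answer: -2403397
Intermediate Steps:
P(N, H) = -13
-2532188 + P(14, -15)*(-9907) = -2532188 - 13*(-9907) = -2532188 + 128791 = -2403397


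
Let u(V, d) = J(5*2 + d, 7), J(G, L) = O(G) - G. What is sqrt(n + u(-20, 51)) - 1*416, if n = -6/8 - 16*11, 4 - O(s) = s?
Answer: -416 + 3*I*sqrt(131)/2 ≈ -416.0 + 17.168*I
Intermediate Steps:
O(s) = 4 - s
J(G, L) = 4 - 2*G (J(G, L) = (4 - G) - G = 4 - 2*G)
u(V, d) = -16 - 2*d (u(V, d) = 4 - 2*(5*2 + d) = 4 - 2*(10 + d) = 4 + (-20 - 2*d) = -16 - 2*d)
n = -707/4 (n = -6*1/8 - 176 = -3/4 - 176 = -707/4 ≈ -176.75)
sqrt(n + u(-20, 51)) - 1*416 = sqrt(-707/4 + (-16 - 2*51)) - 1*416 = sqrt(-707/4 + (-16 - 102)) - 416 = sqrt(-707/4 - 118) - 416 = sqrt(-1179/4) - 416 = 3*I*sqrt(131)/2 - 416 = -416 + 3*I*sqrt(131)/2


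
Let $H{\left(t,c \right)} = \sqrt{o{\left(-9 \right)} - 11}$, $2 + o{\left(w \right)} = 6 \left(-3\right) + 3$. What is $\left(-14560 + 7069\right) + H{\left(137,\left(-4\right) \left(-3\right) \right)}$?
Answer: $-7491 + 2 i \sqrt{7} \approx -7491.0 + 5.2915 i$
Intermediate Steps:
$o{\left(w \right)} = -17$ ($o{\left(w \right)} = -2 + \left(6 \left(-3\right) + 3\right) = -2 + \left(-18 + 3\right) = -2 - 15 = -17$)
$H{\left(t,c \right)} = 2 i \sqrt{7}$ ($H{\left(t,c \right)} = \sqrt{-17 - 11} = \sqrt{-28} = 2 i \sqrt{7}$)
$\left(-14560 + 7069\right) + H{\left(137,\left(-4\right) \left(-3\right) \right)} = \left(-14560 + 7069\right) + 2 i \sqrt{7} = -7491 + 2 i \sqrt{7}$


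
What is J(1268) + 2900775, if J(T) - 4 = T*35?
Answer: 2945159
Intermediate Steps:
J(T) = 4 + 35*T (J(T) = 4 + T*35 = 4 + 35*T)
J(1268) + 2900775 = (4 + 35*1268) + 2900775 = (4 + 44380) + 2900775 = 44384 + 2900775 = 2945159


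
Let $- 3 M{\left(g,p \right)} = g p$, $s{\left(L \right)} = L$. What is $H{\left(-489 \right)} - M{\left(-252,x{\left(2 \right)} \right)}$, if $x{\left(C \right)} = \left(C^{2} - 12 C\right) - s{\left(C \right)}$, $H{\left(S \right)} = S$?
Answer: $1359$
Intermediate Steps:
$x{\left(C \right)} = C^{2} - 13 C$ ($x{\left(C \right)} = \left(C^{2} - 12 C\right) - C = C^{2} - 13 C$)
$M{\left(g,p \right)} = - \frac{g p}{3}$
$H{\left(-489 \right)} - M{\left(-252,x{\left(2 \right)} \right)} = -489 - \left(- \frac{1}{3}\right) \left(-252\right) 2 \left(-13 + 2\right) = -489 - \left(- \frac{1}{3}\right) \left(-252\right) 2 \left(-11\right) = -489 - \left(- \frac{1}{3}\right) \left(-252\right) \left(-22\right) = -489 - -1848 = -489 + 1848 = 1359$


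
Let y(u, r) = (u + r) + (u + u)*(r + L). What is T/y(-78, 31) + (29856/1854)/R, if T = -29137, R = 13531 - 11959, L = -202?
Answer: -3505183393/3233745873 ≈ -1.0839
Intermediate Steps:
y(u, r) = r + u + 2*u*(-202 + r) (y(u, r) = (u + r) + (u + u)*(r - 202) = (r + u) + (2*u)*(-202 + r) = (r + u) + 2*u*(-202 + r) = r + u + 2*u*(-202 + r))
R = 1572
T/y(-78, 31) + (29856/1854)/R = -29137/(31 - 403*(-78) + 2*31*(-78)) + (29856/1854)/1572 = -29137/(31 + 31434 - 4836) + (29856*(1/1854))*(1/1572) = -29137/26629 + (4976/309)*(1/1572) = -29137*1/26629 + 1244/121437 = -29137/26629 + 1244/121437 = -3505183393/3233745873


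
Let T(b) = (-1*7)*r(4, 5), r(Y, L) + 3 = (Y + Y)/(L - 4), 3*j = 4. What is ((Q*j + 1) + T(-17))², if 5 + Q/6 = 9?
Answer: 4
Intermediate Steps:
Q = 24 (Q = -30 + 6*9 = -30 + 54 = 24)
j = 4/3 (j = (⅓)*4 = 4/3 ≈ 1.3333)
r(Y, L) = -3 + 2*Y/(-4 + L) (r(Y, L) = -3 + (Y + Y)/(L - 4) = -3 + (2*Y)/(-4 + L) = -3 + 2*Y/(-4 + L))
T(b) = -35 (T(b) = (-1*7)*((12 - 3*5 + 2*4)/(-4 + 5)) = -7*(12 - 15 + 8)/1 = -7*5 = -35)
((Q*j + 1) + T(-17))² = ((24*(4/3) + 1) - 35)² = ((32 + 1) - 35)² = (33 - 35)² = (-2)² = 4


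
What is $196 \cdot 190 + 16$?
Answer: $37256$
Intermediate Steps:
$196 \cdot 190 + 16 = 37240 + 16 = 37256$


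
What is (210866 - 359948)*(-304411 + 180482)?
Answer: 18475583178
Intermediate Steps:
(210866 - 359948)*(-304411 + 180482) = -149082*(-123929) = 18475583178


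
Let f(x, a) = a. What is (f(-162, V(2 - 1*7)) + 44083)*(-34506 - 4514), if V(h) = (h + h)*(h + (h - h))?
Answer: -1722069660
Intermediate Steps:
V(h) = 2*h**2 (V(h) = (2*h)*(h + 0) = (2*h)*h = 2*h**2)
(f(-162, V(2 - 1*7)) + 44083)*(-34506 - 4514) = (2*(2 - 1*7)**2 + 44083)*(-34506 - 4514) = (2*(2 - 7)**2 + 44083)*(-39020) = (2*(-5)**2 + 44083)*(-39020) = (2*25 + 44083)*(-39020) = (50 + 44083)*(-39020) = 44133*(-39020) = -1722069660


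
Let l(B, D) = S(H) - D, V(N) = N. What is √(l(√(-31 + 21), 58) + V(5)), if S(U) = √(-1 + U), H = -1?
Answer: √(-53 + I*√2) ≈ 0.09712 + 7.2808*I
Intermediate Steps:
l(B, D) = -D + I*√2 (l(B, D) = √(-1 - 1) - D = √(-2) - D = I*√2 - D = -D + I*√2)
√(l(√(-31 + 21), 58) + V(5)) = √((-1*58 + I*√2) + 5) = √((-58 + I*√2) + 5) = √(-53 + I*√2)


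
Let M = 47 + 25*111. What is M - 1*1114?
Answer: 1708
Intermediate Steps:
M = 2822 (M = 47 + 2775 = 2822)
M - 1*1114 = 2822 - 1*1114 = 2822 - 1114 = 1708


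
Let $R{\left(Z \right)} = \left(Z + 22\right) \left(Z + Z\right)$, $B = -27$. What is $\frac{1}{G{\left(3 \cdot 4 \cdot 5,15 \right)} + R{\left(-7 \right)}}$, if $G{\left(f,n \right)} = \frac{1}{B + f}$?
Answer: $- \frac{33}{6929} \approx -0.0047626$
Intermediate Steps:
$G{\left(f,n \right)} = \frac{1}{-27 + f}$
$R{\left(Z \right)} = 2 Z \left(22 + Z\right)$ ($R{\left(Z \right)} = \left(22 + Z\right) 2 Z = 2 Z \left(22 + Z\right)$)
$\frac{1}{G{\left(3 \cdot 4 \cdot 5,15 \right)} + R{\left(-7 \right)}} = \frac{1}{\frac{1}{-27 + 3 \cdot 4 \cdot 5} + 2 \left(-7\right) \left(22 - 7\right)} = \frac{1}{\frac{1}{-27 + 12 \cdot 5} + 2 \left(-7\right) 15} = \frac{1}{\frac{1}{-27 + 60} - 210} = \frac{1}{\frac{1}{33} - 210} = \frac{1}{- \frac{6929}{33}} = - \frac{33}{6929}$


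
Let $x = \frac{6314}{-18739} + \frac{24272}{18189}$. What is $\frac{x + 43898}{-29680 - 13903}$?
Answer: $- \frac{2137527922460}{2122141387599} \approx -1.0072$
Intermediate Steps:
$x = \frac{48569666}{48691953}$ ($x = 6314 \left(- \frac{1}{18739}\right) + 24272 \cdot \frac{1}{18189} = - \frac{902}{2677} + \frac{24272}{18189} = \frac{48569666}{48691953} \approx 0.99749$)
$\frac{x + 43898}{-29680 - 13903} = \frac{\frac{48569666}{48691953} + 43898}{-29680 - 13903} = \frac{2137527922460}{48691953 \left(-43583\right)} = \frac{2137527922460}{48691953} \left(- \frac{1}{43583}\right) = - \frac{2137527922460}{2122141387599}$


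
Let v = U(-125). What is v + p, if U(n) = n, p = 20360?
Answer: 20235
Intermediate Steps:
v = -125
v + p = -125 + 20360 = 20235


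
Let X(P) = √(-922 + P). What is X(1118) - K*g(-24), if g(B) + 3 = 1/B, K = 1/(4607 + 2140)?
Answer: 2267065/161928 ≈ 14.000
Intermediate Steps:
K = 1/6747 ≈ 0.00014821
g(B) = -3 + 1/B
X(1118) - K*g(-24) = √(-922 + 1118) - (-3 + 1/(-24))/6747 = √196 - (-3 - 1/24)/6747 = 14 - (-73)/(6747*24) = 14 - 1*(-73/161928) = 14 + 73/161928 = 2267065/161928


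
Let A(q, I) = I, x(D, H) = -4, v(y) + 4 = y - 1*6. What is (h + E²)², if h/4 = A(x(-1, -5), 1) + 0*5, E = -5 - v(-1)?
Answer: 1600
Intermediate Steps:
v(y) = -10 + y (v(y) = -4 + (y - 1*6) = -4 + (y - 6) = -4 + (-6 + y) = -10 + y)
E = 6 (E = -5 - (-10 - 1) = -5 - 1*(-11) = -5 + 11 = 6)
h = 4 (h = 4*(1 + 0*5) = 4*(1 + 0) = 4*1 = 4)
(h + E²)² = (4 + 6²)² = (4 + 36)² = 40² = 1600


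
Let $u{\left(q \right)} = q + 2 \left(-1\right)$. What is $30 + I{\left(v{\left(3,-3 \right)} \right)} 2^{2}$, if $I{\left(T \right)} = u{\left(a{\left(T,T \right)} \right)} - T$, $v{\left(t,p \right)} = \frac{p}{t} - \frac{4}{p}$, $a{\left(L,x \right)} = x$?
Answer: $22$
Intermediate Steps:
$u{\left(q \right)} = -2 + q$ ($u{\left(q \right)} = q - 2 = -2 + q$)
$v{\left(t,p \right)} = - \frac{4}{p} + \frac{p}{t}$
$I{\left(T \right)} = -2$ ($I{\left(T \right)} = \left(-2 + T\right) - T = -2$)
$30 + I{\left(v{\left(3,-3 \right)} \right)} 2^{2} = 30 - 2 \cdot 2^{2} = 30 - 8 = 22$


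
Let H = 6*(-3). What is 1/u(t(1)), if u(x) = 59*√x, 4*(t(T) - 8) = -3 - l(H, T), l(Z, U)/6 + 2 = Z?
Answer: 2*√149/8791 ≈ 0.0027771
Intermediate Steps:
H = -18
l(Z, U) = -12 + 6*Z
t(T) = 149/4 (t(T) = 8 + (-3 - (-12 + 6*(-18)))/4 = 8 + (-3 - (-12 - 108))/4 = 8 + (-3 - 1*(-120))/4 = 8 + (-3 + 120)/4 = 8 + (¼)*117 = 8 + 117/4 = 149/4)
1/u(t(1)) = 1/(59*√(149/4)) = 1/(59*(√149/2)) = 1/(59*√149/2) = 2*√149/8791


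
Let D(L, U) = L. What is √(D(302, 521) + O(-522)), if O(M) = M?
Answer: 2*I*√55 ≈ 14.832*I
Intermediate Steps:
√(D(302, 521) + O(-522)) = √(302 - 522) = √(-220) = 2*I*√55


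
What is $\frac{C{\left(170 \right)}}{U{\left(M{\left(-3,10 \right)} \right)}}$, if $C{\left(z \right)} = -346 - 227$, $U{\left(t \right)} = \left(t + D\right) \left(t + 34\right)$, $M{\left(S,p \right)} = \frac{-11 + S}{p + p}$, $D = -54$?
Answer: $\frac{19100}{60717} \approx 0.31457$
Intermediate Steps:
$M{\left(S,p \right)} = \frac{-11 + S}{2 p}$
$U{\left(t \right)} = \left(-54 + t\right) \left(34 + t\right)$ ($U{\left(t \right)} = \left(t - 54\right) \left(t + 34\right) = \left(-54 + t\right) \left(34 + t\right)$)
$C{\left(z \right)} = -573$ ($C{\left(z \right)} = -346 - 227 = -573$)
$\frac{C{\left(170 \right)}}{U{\left(M{\left(-3,10 \right)} \right)}} = - \frac{573}{-1836 + \left(\frac{-11 - 3}{2 \cdot 10}\right)^{2} - 20 \frac{-11 - 3}{2 \cdot 10}} = - \frac{573}{-1836 + \left(\frac{1}{2} \cdot \frac{1}{10} \left(-14\right)\right)^{2} - 20 \cdot \frac{1}{2} \cdot \frac{1}{10} \left(-14\right)} = - \frac{573}{-1836 + \left(- \frac{7}{10}\right)^{2} - -14} = - \frac{573}{-1836 + \frac{49}{100} + 14} = - \frac{573}{- \frac{182151}{100}} = \left(-573\right) \left(- \frac{100}{182151}\right) = \frac{19100}{60717}$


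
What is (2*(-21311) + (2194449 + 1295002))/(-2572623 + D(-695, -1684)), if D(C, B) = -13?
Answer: -3446829/2572636 ≈ -1.3398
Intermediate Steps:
(2*(-21311) + (2194449 + 1295002))/(-2572623 + D(-695, -1684)) = (2*(-21311) + (2194449 + 1295002))/(-2572623 - 13) = (-42622 + 3489451)/(-2572636) = 3446829*(-1/2572636) = -3446829/2572636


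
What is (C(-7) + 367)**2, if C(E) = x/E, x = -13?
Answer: 6666724/49 ≈ 1.3606e+5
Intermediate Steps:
C(E) = -13/E
(C(-7) + 367)**2 = (-13/(-7) + 367)**2 = (-13*(-1/7) + 367)**2 = (13/7 + 367)**2 = (2582/7)**2 = 6666724/49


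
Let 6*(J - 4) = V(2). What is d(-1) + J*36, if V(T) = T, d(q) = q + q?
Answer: 154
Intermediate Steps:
d(q) = 2*q
J = 13/3 (J = 4 + (1/6)*2 = 4 + 1/3 = 13/3 ≈ 4.3333)
d(-1) + J*36 = 2*(-1) + (13/3)*36 = -2 + 156 = 154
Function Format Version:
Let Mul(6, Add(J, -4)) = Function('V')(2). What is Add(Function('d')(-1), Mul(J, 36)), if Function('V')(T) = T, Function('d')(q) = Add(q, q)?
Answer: 154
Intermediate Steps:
Function('d')(q) = Mul(2, q)
J = Rational(13, 3) (J = Add(4, Mul(Rational(1, 6), 2)) = Add(4, Rational(1, 3)) = Rational(13, 3) ≈ 4.3333)
Add(Function('d')(-1), Mul(J, 36)) = Add(Mul(2, -1), Mul(Rational(13, 3), 36)) = Add(-2, 156) = 154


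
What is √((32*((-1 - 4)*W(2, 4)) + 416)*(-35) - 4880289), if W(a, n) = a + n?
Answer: I*√4861249 ≈ 2204.8*I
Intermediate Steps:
√((32*((-1 - 4)*W(2, 4)) + 416)*(-35) - 4880289) = √((32*((-1 - 4)*(2 + 4)) + 416)*(-35) - 4880289) = √((32*(-5*6) + 416)*(-35) - 4880289) = √((32*(-30) + 416)*(-35) - 4880289) = √((-960 + 416)*(-35) - 4880289) = √(-544*(-35) - 4880289) = √(19040 - 4880289) = √(-4861249) = I*√4861249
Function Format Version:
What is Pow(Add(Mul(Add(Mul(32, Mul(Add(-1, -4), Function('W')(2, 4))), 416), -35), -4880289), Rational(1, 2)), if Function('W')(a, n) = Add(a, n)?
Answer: Mul(I, Pow(4861249, Rational(1, 2))) ≈ Mul(2204.8, I)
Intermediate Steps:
Pow(Add(Mul(Add(Mul(32, Mul(Add(-1, -4), Function('W')(2, 4))), 416), -35), -4880289), Rational(1, 2)) = Pow(Add(Mul(Add(Mul(32, Mul(Add(-1, -4), Add(2, 4))), 416), -35), -4880289), Rational(1, 2)) = Pow(Add(Mul(Add(Mul(32, Mul(-5, 6)), 416), -35), -4880289), Rational(1, 2)) = Pow(Add(Mul(Add(Mul(32, -30), 416), -35), -4880289), Rational(1, 2)) = Pow(Add(Mul(Add(-960, 416), -35), -4880289), Rational(1, 2)) = Pow(Add(Mul(-544, -35), -4880289), Rational(1, 2)) = Pow(Add(19040, -4880289), Rational(1, 2)) = Pow(-4861249, Rational(1, 2)) = Mul(I, Pow(4861249, Rational(1, 2)))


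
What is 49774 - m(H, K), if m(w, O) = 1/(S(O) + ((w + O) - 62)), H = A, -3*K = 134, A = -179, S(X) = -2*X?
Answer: 29316889/589 ≈ 49774.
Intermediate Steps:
K = -134/3 (K = -⅓*134 = -134/3 ≈ -44.667)
H = -179
m(w, O) = 1/(-62 + w - O) (m(w, O) = 1/(-2*O + ((w + O) - 62)) = 1/(-2*O + ((O + w) - 62)) = 1/(-2*O + (-62 + O + w)) = 1/(-62 + w - O))
49774 - m(H, K) = 49774 - 1/(-62 - 179 - 1*(-134/3)) = 49774 - 1/(-62 - 179 + 134/3) = 49774 - 1/(-589/3) = 49774 - 1*(-3/589) = 49774 + 3/589 = 29316889/589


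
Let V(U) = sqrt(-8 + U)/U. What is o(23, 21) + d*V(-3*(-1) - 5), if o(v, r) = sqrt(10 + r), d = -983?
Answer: sqrt(31) + 983*I*sqrt(10)/2 ≈ 5.5678 + 1554.3*I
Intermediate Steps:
V(U) = sqrt(-8 + U)/U
o(23, 21) + d*V(-3*(-1) - 5) = sqrt(10 + 21) - 983*sqrt(-8 + (-3*(-1) - 5))/(-3*(-1) - 5) = sqrt(31) - 983*sqrt(-8 + (3 - 5))/(3 - 5) = sqrt(31) - 983*sqrt(-8 - 2)/(-2) = sqrt(31) - (-983)*sqrt(-10)/2 = sqrt(31) - (-983)*I*sqrt(10)/2 = sqrt(31) + 983*I*sqrt(10)/2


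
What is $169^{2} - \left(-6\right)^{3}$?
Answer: $28777$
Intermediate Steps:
$169^{2} - \left(-6\right)^{3} = 28561 - -216 = 28561 + 216 = 28777$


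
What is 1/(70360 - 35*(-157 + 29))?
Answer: 1/74840 ≈ 1.3362e-5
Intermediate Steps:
1/(70360 - 35*(-157 + 29)) = 1/(70360 - 35*(-128)) = 1/(70360 + 4480) = 1/74840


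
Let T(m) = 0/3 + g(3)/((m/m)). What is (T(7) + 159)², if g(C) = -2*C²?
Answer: 19881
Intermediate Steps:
T(m) = -18 (T(m) = 0/3 + (-2*3²)/((m/m)) = 0*(⅓) - 2*9/1 = 0 - 18*1 = 0 - 18 = -18)
(T(7) + 159)² = (-18 + 159)² = 141² = 19881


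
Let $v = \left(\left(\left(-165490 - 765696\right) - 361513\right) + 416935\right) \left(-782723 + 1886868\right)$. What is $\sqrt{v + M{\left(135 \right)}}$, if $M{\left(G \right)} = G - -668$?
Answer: $i \sqrt{966970440977} \approx 9.8335 \cdot 10^{5} i$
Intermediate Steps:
$M{\left(G \right)} = 668 + G$ ($M{\left(G \right)} = G + 668 = 668 + G$)
$v = -966970441780$ ($v = \left(\left(-931186 - 361513\right) + 416935\right) 1104145 = \left(-1292699 + 416935\right) 1104145 = \left(-875764\right) 1104145 = -966970441780$)
$\sqrt{v + M{\left(135 \right)}} = \sqrt{-966970441780 + \left(668 + 135\right)} = \sqrt{-966970441780 + 803} = \sqrt{-966970440977} = i \sqrt{966970440977}$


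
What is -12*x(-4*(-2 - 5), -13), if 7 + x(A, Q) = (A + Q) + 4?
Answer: -144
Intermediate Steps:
x(A, Q) = -3 + A + Q (x(A, Q) = -7 + ((A + Q) + 4) = -7 + (4 + A + Q) = -3 + A + Q)
-12*x(-4*(-2 - 5), -13) = -12*(-3 - 4*(-2 - 5) - 13) = -12*(-3 - 4*(-7) - 13) = -12*(-3 + 28 - 13) = -12*12 = -144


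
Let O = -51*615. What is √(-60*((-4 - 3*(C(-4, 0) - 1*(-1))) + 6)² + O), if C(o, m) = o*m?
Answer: 5*I*√1257 ≈ 177.27*I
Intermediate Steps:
C(o, m) = m*o
O = -31365
√(-60*((-4 - 3*(C(-4, 0) - 1*(-1))) + 6)² + O) = √(-60*((-4 - 3*(0*(-4) - 1*(-1))) + 6)² - 31365) = √(-60*((-4 - 3*(0 + 1)) + 6)² - 31365) = √(-60*((-4 - 3*1) + 6)² - 31365) = √(-60*((-4 - 3) + 6)² - 31365) = √(-60*(-7 + 6)² - 31365) = √(-60*(-1)² - 31365) = √(-60*1 - 31365) = √(-60 - 31365) = √(-31425) = 5*I*√1257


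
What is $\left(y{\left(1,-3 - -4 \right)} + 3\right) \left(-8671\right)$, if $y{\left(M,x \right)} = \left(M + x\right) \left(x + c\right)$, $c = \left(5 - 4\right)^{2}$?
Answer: $-60697$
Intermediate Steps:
$c = 1$ ($c = 1^{2} = 1$)
$y{\left(M,x \right)} = \left(1 + x\right) \left(M + x\right)$ ($y{\left(M,x \right)} = \left(M + x\right) \left(x + 1\right) = \left(M + x\right) \left(1 + x\right) = \left(1 + x\right) \left(M + x\right)$)
$\left(y{\left(1,-3 - -4 \right)} + 3\right) \left(-8671\right) = \left(\left(1 - -1 + \left(-3 - -4\right)^{2} + 1 \left(-3 - -4\right)\right) + 3\right) \left(-8671\right) = \left(\left(1 + \left(-3 + 4\right) + \left(-3 + 4\right)^{2} + 1 \left(-3 + 4\right)\right) + 3\right) \left(-8671\right) = \left(\left(1 + 1 + 1^{2} + 1 \cdot 1\right) + 3\right) \left(-8671\right) = \left(\left(1 + 1 + 1 + 1\right) + 3\right) \left(-8671\right) = \left(4 + 3\right) \left(-8671\right) = 7 \left(-8671\right) = -60697$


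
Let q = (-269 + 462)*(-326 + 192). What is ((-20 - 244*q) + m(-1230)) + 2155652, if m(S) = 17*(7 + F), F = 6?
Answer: 8466181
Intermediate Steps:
q = -25862 (q = 193*(-134) = -25862)
m(S) = 221 (m(S) = 17*(7 + 6) = 17*13 = 221)
((-20 - 244*q) + m(-1230)) + 2155652 = ((-20 - 244*(-25862)) + 221) + 2155652 = ((-20 + 6310328) + 221) + 2155652 = (6310308 + 221) + 2155652 = 6310529 + 2155652 = 8466181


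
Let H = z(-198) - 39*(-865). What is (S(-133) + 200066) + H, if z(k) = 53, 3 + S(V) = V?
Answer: 233718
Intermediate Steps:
S(V) = -3 + V
H = 33788 (H = 53 - 39*(-865) = 53 - 1*(-33735) = 53 + 33735 = 33788)
(S(-133) + 200066) + H = ((-3 - 133) + 200066) + 33788 = (-136 + 200066) + 33788 = 199930 + 33788 = 233718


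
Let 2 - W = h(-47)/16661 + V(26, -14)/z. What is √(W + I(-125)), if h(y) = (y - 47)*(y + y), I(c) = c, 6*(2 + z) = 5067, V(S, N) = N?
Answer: 3*I*√10816198346034555/28073785 ≈ 11.114*I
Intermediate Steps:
z = 1685/2 (z = -2 + (⅙)*5067 = -2 + 1689/2 = 1685/2 ≈ 842.50)
h(y) = 2*y*(-47 + y) (h(y) = (-47 + y)*(2*y) = 2*y*(-47 + y))
W = 41725418/28073785 (W = 2 - ((2*(-47)*(-47 - 47))/16661 - 14/1685/2) = 2 - ((2*(-47)*(-94))*(1/16661) - 14*2/1685) = 2 - (8836*(1/16661) - 28/1685) = 2 - (8836/16661 - 28/1685) = 2 - 1*14422152/28073785 = 2 - 14422152/28073785 = 41725418/28073785 ≈ 1.4863)
√(W + I(-125)) = √(41725418/28073785 - 125) = √(-3467497707/28073785) = 3*I*√10816198346034555/28073785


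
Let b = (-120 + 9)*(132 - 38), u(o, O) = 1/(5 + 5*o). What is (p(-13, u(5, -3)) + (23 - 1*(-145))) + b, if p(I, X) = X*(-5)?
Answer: -61597/6 ≈ -10266.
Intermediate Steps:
b = -10434 (b = -111*94 = -10434)
p(I, X) = -5*X
(p(-13, u(5, -3)) + (23 - 1*(-145))) + b = (-1/(1 + 5) + (23 - 1*(-145))) - 10434 = (-1/6 + (23 + 145)) - 10434 = (-1/6 + 168) - 10434 = (-5*1/30 + 168) - 10434 = (-⅙ + 168) - 10434 = 1007/6 - 10434 = -61597/6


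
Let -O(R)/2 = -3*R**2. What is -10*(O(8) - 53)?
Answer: -3310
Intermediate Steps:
O(R) = 6*R**2 (O(R) = -(-6)*R**2 = 6*R**2)
-10*(O(8) - 53) = -10*(6*8**2 - 53) = -10*(6*64 - 53) = -10*(384 - 53) = -10*331 = -3310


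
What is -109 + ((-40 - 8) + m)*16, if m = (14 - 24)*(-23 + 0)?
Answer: 2803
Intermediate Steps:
m = 230 (m = -10*(-23) = 230)
-109 + ((-40 - 8) + m)*16 = -109 + ((-40 - 8) + 230)*16 = -109 + (-48 + 230)*16 = -109 + 182*16 = -109 + 2912 = 2803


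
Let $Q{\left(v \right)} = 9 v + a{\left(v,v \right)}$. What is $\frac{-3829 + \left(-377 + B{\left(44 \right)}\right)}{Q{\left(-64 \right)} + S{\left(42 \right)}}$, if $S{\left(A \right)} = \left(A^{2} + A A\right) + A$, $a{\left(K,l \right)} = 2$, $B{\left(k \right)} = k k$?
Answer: $- \frac{1135}{1498} \approx -0.75768$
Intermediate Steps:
$B{\left(k \right)} = k^{2}$
$Q{\left(v \right)} = 2 + 9 v$ ($Q{\left(v \right)} = 9 v + 2 = 2 + 9 v$)
$S{\left(A \right)} = A + 2 A^{2}$ ($S{\left(A \right)} = \left(A^{2} + A^{2}\right) + A = 2 A^{2} + A = A + 2 A^{2}$)
$\frac{-3829 + \left(-377 + B{\left(44 \right)}\right)}{Q{\left(-64 \right)} + S{\left(42 \right)}} = \frac{-3829 - \left(377 - 44^{2}\right)}{\left(2 + 9 \left(-64\right)\right) + 42 \left(1 + 2 \cdot 42\right)} = \frac{-3829 + \left(-377 + 1936\right)}{\left(2 - 576\right) + 42 \left(1 + 84\right)} = \frac{-3829 + 1559}{-574 + 42 \cdot 85} = - \frac{2270}{-574 + 3570} = - \frac{2270}{2996} = \left(-2270\right) \frac{1}{2996} = - \frac{1135}{1498}$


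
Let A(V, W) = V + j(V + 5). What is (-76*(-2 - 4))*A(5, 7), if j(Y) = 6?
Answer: 5016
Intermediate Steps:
A(V, W) = 6 + V (A(V, W) = V + 6 = 6 + V)
(-76*(-2 - 4))*A(5, 7) = (-76*(-2 - 4))*(6 + 5) = -76*(-6)*11 = -38*(-12)*11 = 456*11 = 5016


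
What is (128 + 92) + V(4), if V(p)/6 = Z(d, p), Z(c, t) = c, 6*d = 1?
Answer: 221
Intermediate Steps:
d = ⅙ (d = (⅙)*1 = ⅙ ≈ 0.16667)
V(p) = 1 (V(p) = 6*(⅙) = 1)
(128 + 92) + V(4) = (128 + 92) + 1 = 220 + 1 = 221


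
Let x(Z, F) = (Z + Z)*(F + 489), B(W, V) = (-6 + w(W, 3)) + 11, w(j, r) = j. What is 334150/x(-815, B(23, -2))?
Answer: -205/517 ≈ -0.39652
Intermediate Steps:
B(W, V) = 5 + W (B(W, V) = (-6 + W) + 11 = 5 + W)
x(Z, F) = 2*Z*(489 + F) (x(Z, F) = (2*Z)*(489 + F) = 2*Z*(489 + F))
334150/x(-815, B(23, -2)) = 334150/((2*(-815)*(489 + (5 + 23)))) = 334150/((2*(-815)*(489 + 28))) = 334150/((2*(-815)*517)) = 334150/(-842710) = 334150*(-1/842710) = -205/517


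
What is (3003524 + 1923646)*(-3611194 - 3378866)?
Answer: -34441213930200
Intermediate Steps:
(3003524 + 1923646)*(-3611194 - 3378866) = 4927170*(-6990060) = -34441213930200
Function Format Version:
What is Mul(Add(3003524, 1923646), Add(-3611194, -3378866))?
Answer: -34441213930200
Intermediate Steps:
Mul(Add(3003524, 1923646), Add(-3611194, -3378866)) = Mul(4927170, -6990060) = -34441213930200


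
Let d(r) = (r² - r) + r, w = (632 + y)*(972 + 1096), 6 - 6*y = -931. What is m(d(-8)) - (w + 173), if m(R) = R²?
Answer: -4878017/3 ≈ -1.6260e+6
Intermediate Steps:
y = 937/6 (y = 1 - ⅙*(-931) = 1 + 931/6 = 937/6 ≈ 156.17)
w = 4889786/3 (w = (632 + 937/6)*(972 + 1096) = (4729/6)*2068 = 4889786/3 ≈ 1.6299e+6)
d(r) = r²
m(d(-8)) - (w + 173) = ((-8)²)² - (4889786/3 + 173) = 64² - 1*4890305/3 = 4096 - 4890305/3 = -4878017/3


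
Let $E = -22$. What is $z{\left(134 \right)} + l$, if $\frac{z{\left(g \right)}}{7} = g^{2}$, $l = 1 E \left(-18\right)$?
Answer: $126088$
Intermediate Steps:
$l = 396$ ($l = 1 \left(-22\right) \left(-18\right) = \left(-22\right) \left(-18\right) = 396$)
$z{\left(g \right)} = 7 g^{2}$
$z{\left(134 \right)} + l = 7 \cdot 134^{2} + 396 = 7 \cdot 17956 + 396 = 125692 + 396 = 126088$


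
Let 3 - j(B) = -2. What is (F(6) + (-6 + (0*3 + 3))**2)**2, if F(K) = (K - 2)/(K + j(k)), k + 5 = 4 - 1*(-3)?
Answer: 10609/121 ≈ 87.678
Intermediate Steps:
k = 2 (k = -5 + (4 - 1*(-3)) = -5 + (4 + 3) = -5 + 7 = 2)
j(B) = 5 (j(B) = 3 - 1*(-2) = 3 + 2 = 5)
F(K) = (-2 + K)/(5 + K) (F(K) = (K - 2)/(K + 5) = (-2 + K)/(5 + K))
(F(6) + (-6 + (0*3 + 3))**2)**2 = ((-2 + 6)/(5 + 6) + (-6 + (0*3 + 3))**2)**2 = (4/11 + (-6 + (0 + 3))**2)**2 = ((1/11)*4 + (-6 + 3)**2)**2 = (4/11 + (-3)**2)**2 = (4/11 + 9)**2 = (103/11)**2 = 10609/121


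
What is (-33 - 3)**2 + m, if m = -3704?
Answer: -2408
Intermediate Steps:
(-33 - 3)**2 + m = (-33 - 3)**2 - 3704 = (-36)**2 - 3704 = 1296 - 3704 = -2408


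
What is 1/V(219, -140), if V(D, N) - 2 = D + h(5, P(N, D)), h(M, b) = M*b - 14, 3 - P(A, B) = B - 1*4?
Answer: -1/853 ≈ -0.0011723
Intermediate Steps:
P(A, B) = 7 - B (P(A, B) = 3 - (B - 1*4) = 3 - (B - 4) = 3 - (-4 + B) = 3 + (4 - B) = 7 - B)
h(M, b) = -14 + M*b
V(D, N) = 23 - 4*D (V(D, N) = 2 + (D + (-14 + 5*(7 - D))) = 2 + (D + (-14 + (35 - 5*D))) = 2 + (D + (21 - 5*D)) = 2 + (21 - 4*D) = 23 - 4*D)
1/V(219, -140) = 1/(23 - 4*219) = 1/(23 - 876) = 1/(-853) = -1/853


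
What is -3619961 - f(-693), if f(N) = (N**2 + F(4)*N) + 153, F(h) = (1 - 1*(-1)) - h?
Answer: -4101749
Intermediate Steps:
F(h) = 2 - h (F(h) = (1 + 1) - h = 2 - h)
f(N) = 153 + N**2 - 2*N (f(N) = (N**2 + (2 - 1*4)*N) + 153 = (N**2 + (2 - 4)*N) + 153 = (N**2 - 2*N) + 153 = 153 + N**2 - 2*N)
-3619961 - f(-693) = -3619961 - (153 + (-693)**2 - 2*(-693)) = -3619961 - (153 + 480249 + 1386) = -3619961 - 1*481788 = -3619961 - 481788 = -4101749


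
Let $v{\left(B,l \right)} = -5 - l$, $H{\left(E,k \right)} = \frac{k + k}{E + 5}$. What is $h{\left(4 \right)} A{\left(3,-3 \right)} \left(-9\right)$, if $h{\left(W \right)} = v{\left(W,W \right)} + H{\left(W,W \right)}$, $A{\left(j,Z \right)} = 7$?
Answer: $511$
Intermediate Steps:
$H{\left(E,k \right)} = \frac{2 k}{5 + E}$
$h{\left(W \right)} = -5 - W + \frac{2 W}{5 + W}$ ($h{\left(W \right)} = \left(-5 - W\right) + \frac{2 W}{5 + W} = -5 - W + \frac{2 W}{5 + W}$)
$h{\left(4 \right)} A{\left(3,-3 \right)} \left(-9\right) = \left(-5 - 4 + 2 \cdot 4 \frac{1}{5 + 4}\right) 7 \left(-9\right) = \left(-5 - 4 + 2 \cdot 4 \cdot \frac{1}{9}\right) 7 \left(-9\right) = \left(-5 - 4 + \frac{8}{9}\right) 7 \left(-9\right) = \left(- \frac{73}{9}\right) 7 \left(-9\right) = \left(- \frac{511}{9}\right) \left(-9\right) = 511$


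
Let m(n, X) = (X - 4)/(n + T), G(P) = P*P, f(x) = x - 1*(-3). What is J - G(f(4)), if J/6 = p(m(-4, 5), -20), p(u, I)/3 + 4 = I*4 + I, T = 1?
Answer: -1921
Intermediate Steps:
f(x) = 3 + x (f(x) = x + 3 = 3 + x)
G(P) = P**2
m(n, X) = (-4 + X)/(1 + n) (m(n, X) = (X - 4)/(n + 1) = (-4 + X)/(1 + n))
p(u, I) = -12 + 15*I (p(u, I) = -12 + 3*(I*4 + I) = -12 + 3*(4*I + I) = -12 + 3*(5*I) = -12 + 15*I)
J = -1872 (J = 6*(-12 + 15*(-20)) = 6*(-12 - 300) = 6*(-312) = -1872)
J - G(f(4)) = -1872 - (3 + 4)**2 = -1872 - 1*7**2 = -1872 - 1*49 = -1872 - 49 = -1921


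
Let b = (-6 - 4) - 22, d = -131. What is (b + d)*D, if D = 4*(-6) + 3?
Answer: 3423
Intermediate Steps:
D = -21 (D = -24 + 3 = -21)
b = -32 (b = -10 - 22 = -32)
(b + d)*D = (-32 - 131)*(-21) = -163*(-21) = 3423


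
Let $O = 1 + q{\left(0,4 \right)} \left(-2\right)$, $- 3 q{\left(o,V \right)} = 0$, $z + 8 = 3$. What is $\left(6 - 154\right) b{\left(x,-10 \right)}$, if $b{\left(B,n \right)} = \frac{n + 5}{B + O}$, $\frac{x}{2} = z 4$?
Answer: $- \frac{740}{39} \approx -18.974$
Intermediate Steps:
$z = -5$ ($z = -8 + 3 = -5$)
$q{\left(o,V \right)} = 0$ ($q{\left(o,V \right)} = \left(- \frac{1}{3}\right) 0 = 0$)
$O = 1$ ($O = 1 + 0 \left(-2\right) = 1 + 0 = 1$)
$x = -40$ ($x = 2 \left(\left(-5\right) 4\right) = 2 \left(-20\right) = -40$)
$b{\left(B,n \right)} = \frac{5 + n}{1 + B}$ ($b{\left(B,n \right)} = \frac{n + 5}{B + 1} = \frac{5 + n}{1 + B}$)
$\left(6 - 154\right) b{\left(x,-10 \right)} = \left(6 - 154\right) \frac{5 - 10}{1 - 40} = - 148 \frac{1}{-39} \left(-5\right) = - 148 \left(\left(- \frac{1}{39}\right) \left(-5\right)\right) = \left(-148\right) \frac{5}{39} = - \frac{740}{39}$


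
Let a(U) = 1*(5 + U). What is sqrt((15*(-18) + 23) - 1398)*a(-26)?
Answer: -21*I*sqrt(1645) ≈ -851.73*I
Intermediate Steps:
a(U) = 5 + U
sqrt((15*(-18) + 23) - 1398)*a(-26) = sqrt((15*(-18) + 23) - 1398)*(5 - 26) = sqrt((-270 + 23) - 1398)*(-21) = sqrt(-247 - 1398)*(-21) = sqrt(-1645)*(-21) = (I*sqrt(1645))*(-21) = -21*I*sqrt(1645)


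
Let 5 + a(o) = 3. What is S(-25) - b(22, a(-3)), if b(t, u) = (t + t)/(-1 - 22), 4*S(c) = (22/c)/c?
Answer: 55253/28750 ≈ 1.9218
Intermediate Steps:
a(o) = -2 (a(o) = -5 + 3 = -2)
S(c) = 11/(2*c**2) (S(c) = ((22/c)/c)/4 = (22/c**2)/4 = 11/(2*c**2))
b(t, u) = -2*t/23 (b(t, u) = (2*t)/(-23) = (2*t)*(-1/23) = -2*t/23)
S(-25) - b(22, a(-3)) = (11/2)/(-25)**2 - (-2)*22/23 = (11/2)*(1/625) - 1*(-44/23) = 11/1250 + 44/23 = 55253/28750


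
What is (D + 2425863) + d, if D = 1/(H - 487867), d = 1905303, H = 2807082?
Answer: 10044905154691/2319215 ≈ 4.3312e+6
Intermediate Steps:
D = 1/2319215 (D = 1/(2807082 - 487867) = 1/2319215 ≈ 4.3118e-7)
(D + 2425863) + d = (1/2319215 + 2425863) + 1905303 = 5626097857546/2319215 + 1905303 = 10044905154691/2319215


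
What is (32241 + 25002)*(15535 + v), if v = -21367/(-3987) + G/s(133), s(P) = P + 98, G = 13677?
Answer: 91379890851017/102333 ≈ 8.9297e+8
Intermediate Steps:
s(P) = 98 + P
v = 19821992/306999 (v = -21367/(-3987) + 13677/(98 + 133) = -21367*(-1/3987) + 13677/231 = 21367/3987 + 13677*(1/231) = 21367/3987 + 4559/77 = 19821992/306999 ≈ 64.567)
(32241 + 25002)*(15535 + v) = (32241 + 25002)*(15535 + 19821992/306999) = 57243*(4789051457/306999) = 91379890851017/102333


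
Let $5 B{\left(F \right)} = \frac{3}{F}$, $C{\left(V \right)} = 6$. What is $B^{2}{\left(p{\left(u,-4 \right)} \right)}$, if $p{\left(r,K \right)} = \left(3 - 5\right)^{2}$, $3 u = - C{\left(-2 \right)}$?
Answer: $\frac{9}{400} \approx 0.0225$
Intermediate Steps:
$u = -2$ ($u = \frac{\left(-1\right) 6}{3} = \frac{1}{3} \left(-6\right) = -2$)
$p{\left(r,K \right)} = 4$ ($p{\left(r,K \right)} = \left(-2\right)^{2} = 4$)
$B{\left(F \right)} = \frac{3}{5 F}$ ($B{\left(F \right)} = \frac{3 \frac{1}{F}}{5} = \frac{3}{5 F}$)
$B^{2}{\left(p{\left(u,-4 \right)} \right)} = \left(\frac{3}{5 \cdot 4}\right)^{2} = \left(\frac{3}{5} \cdot \frac{1}{4}\right)^{2} = \left(\frac{3}{20}\right)^{2} = \frac{9}{400}$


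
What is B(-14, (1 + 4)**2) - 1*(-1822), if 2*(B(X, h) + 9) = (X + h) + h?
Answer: 1831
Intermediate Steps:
B(X, h) = -9 + h + X/2 (B(X, h) = -9 + ((X + h) + h)/2 = -9 + (X + 2*h)/2 = -9 + (h + X/2) = -9 + h + X/2)
B(-14, (1 + 4)**2) - 1*(-1822) = (-9 + (1 + 4)**2 + (1/2)*(-14)) - 1*(-1822) = (-9 + 5**2 - 7) + 1822 = (-9 + 25 - 7) + 1822 = 9 + 1822 = 1831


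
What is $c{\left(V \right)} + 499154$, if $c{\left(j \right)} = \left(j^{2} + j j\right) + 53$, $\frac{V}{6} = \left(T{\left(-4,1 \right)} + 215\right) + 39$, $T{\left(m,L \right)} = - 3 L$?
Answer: $5035279$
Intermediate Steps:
$V = 1506$ ($V = 6 \left(\left(\left(-3\right) 1 + 215\right) + 39\right) = 6 \left(\left(-3 + 215\right) + 39\right) = 6 \left(212 + 39\right) = 6 \cdot 251 = 1506$)
$c{\left(j \right)} = 53 + 2 j^{2}$ ($c{\left(j \right)} = \left(j^{2} + j^{2}\right) + 53 = 2 j^{2} + 53 = 53 + 2 j^{2}$)
$c{\left(V \right)} + 499154 = \left(53 + 2 \cdot 1506^{2}\right) + 499154 = \left(53 + 2 \cdot 2268036\right) + 499154 = \left(53 + 4536072\right) + 499154 = 4536125 + 499154 = 5035279$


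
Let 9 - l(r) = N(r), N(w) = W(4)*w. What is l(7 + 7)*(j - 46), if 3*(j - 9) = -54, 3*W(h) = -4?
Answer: -4565/3 ≈ -1521.7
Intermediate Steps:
W(h) = -4/3 (W(h) = (⅓)*(-4) = -4/3)
j = -9 (j = 9 + (⅓)*(-54) = 9 - 18 = -9)
N(w) = -4*w/3
l(r) = 9 + 4*r/3 (l(r) = 9 - (-4)*r/3 = 9 + 4*r/3)
l(7 + 7)*(j - 46) = (9 + 4*(7 + 7)/3)*(-9 - 46) = (9 + (4/3)*14)*(-55) = (9 + 56/3)*(-55) = (83/3)*(-55) = -4565/3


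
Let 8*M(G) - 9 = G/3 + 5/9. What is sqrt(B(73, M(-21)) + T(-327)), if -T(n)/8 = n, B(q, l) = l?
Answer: 5*sqrt(15070)/12 ≈ 51.150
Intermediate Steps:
M(G) = 43/36 + G/24 (M(G) = 9/8 + (G/3 + 5/9)/8 = 9/8 + (5/9 + G/3)/8 = 9/8 + (5/72 + G/24) = 43/36 + G/24)
T(n) = -8*n
sqrt(B(73, M(-21)) + T(-327)) = sqrt((43/36 + (1/24)*(-21)) - 8*(-327)) = sqrt((43/36 - 7/8) + 2616) = sqrt(23/72 + 2616) = sqrt(188375/72) = 5*sqrt(15070)/12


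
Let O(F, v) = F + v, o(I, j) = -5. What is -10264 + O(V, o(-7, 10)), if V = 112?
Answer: -10157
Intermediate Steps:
-10264 + O(V, o(-7, 10)) = -10264 + (112 - 5) = -10264 + 107 = -10157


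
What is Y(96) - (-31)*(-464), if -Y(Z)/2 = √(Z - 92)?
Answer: -14388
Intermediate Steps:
Y(Z) = -2*√(-92 + Z) (Y(Z) = -2*√(Z - 92) = -2*√(-92 + Z))
Y(96) - (-31)*(-464) = -2*√(-92 + 96) - (-31)*(-464) = -2*√4 - 1*14384 = -2*2 - 14384 = -4 - 14384 = -14388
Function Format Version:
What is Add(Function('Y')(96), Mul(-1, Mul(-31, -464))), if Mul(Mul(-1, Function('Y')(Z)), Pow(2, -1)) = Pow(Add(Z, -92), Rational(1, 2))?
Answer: -14388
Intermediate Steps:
Function('Y')(Z) = Mul(-2, Pow(Add(-92, Z), Rational(1, 2))) (Function('Y')(Z) = Mul(-2, Pow(Add(Z, -92), Rational(1, 2))) = Mul(-2, Pow(Add(-92, Z), Rational(1, 2))))
Add(Function('Y')(96), Mul(-1, Mul(-31, -464))) = Add(Mul(-2, Pow(Add(-92, 96), Rational(1, 2))), Mul(-1, Mul(-31, -464))) = Add(Mul(-2, Pow(4, Rational(1, 2))), Mul(-1, 14384)) = Add(Mul(-2, 2), -14384) = Add(-4, -14384) = -14388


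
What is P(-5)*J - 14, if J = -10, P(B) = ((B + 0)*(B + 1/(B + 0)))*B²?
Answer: -6514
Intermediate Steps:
P(B) = B³*(B + 1/B) (P(B) = (B*(B + 1/B))*B² = B³*(B + 1/B))
P(-5)*J - 14 = ((-5)² + (-5)⁴)*(-10) - 14 = (25 + 625)*(-10) - 14 = 650*(-10) - 14 = -6500 - 14 = -6514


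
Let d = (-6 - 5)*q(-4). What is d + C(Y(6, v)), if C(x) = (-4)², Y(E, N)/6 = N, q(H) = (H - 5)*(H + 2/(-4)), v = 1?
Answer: -859/2 ≈ -429.50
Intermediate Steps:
q(H) = (-5 + H)*(-½ + H) (q(H) = (-5 + H)*(H + 2*(-¼)) = (-5 + H)*(H - ½) = (-5 + H)*(-½ + H))
Y(E, N) = 6*N
C(x) = 16
d = -891/2 (d = (-6 - 5)*(5/2 + (-4)² - 11/2*(-4)) = -11*(5/2 + 16 + 22) = -11*81/2 = -891/2 ≈ -445.50)
d + C(Y(6, v)) = -891/2 + 16 = -859/2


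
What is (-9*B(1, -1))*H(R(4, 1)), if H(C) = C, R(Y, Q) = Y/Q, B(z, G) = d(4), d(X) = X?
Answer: -144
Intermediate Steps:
B(z, G) = 4
(-9*B(1, -1))*H(R(4, 1)) = (-9*4)*(4/1) = -144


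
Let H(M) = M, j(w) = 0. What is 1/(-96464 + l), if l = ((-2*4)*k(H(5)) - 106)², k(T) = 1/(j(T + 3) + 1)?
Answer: -1/83468 ≈ -1.1981e-5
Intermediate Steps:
k(T) = 1 (k(T) = 1/(0 + 1) = 1/1 = 1)
l = 12996 (l = (-2*4*1 - 106)² = (-8*1 - 106)² = (-8 - 106)² = (-114)² = 12996)
1/(-96464 + l) = 1/(-96464 + 12996) = 1/(-83468) = -1/83468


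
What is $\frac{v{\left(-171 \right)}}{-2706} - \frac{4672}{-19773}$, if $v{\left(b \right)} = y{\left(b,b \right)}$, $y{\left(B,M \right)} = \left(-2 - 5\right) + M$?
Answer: $\frac{2693671}{8917623} \approx 0.30206$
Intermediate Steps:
$y{\left(B,M \right)} = -7 + M$
$v{\left(b \right)} = -7 + b$
$\frac{v{\left(-171 \right)}}{-2706} - \frac{4672}{-19773} = \frac{-7 - 171}{-2706} - \frac{4672}{-19773} = \left(-178\right) \left(- \frac{1}{2706}\right) - - \frac{4672}{19773} = \frac{89}{1353} + \frac{4672}{19773} = \frac{2693671}{8917623}$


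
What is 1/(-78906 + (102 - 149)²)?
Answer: -1/76697 ≈ -1.3038e-5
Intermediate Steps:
1/(-78906 + (102 - 149)²) = 1/(-78906 + (-47)²) = 1/(-78906 + 2209) = 1/(-76697) = -1/76697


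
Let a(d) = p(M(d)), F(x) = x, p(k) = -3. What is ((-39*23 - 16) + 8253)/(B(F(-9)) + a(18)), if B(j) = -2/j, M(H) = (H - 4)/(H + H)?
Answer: -13212/5 ≈ -2642.4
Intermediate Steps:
M(H) = (-4 + H)/(2*H) (M(H) = (-4 + H)/((2*H)) = (-4 + H)*(1/(2*H)) = (-4 + H)/(2*H))
a(d) = -3
((-39*23 - 16) + 8253)/(B(F(-9)) + a(18)) = ((-39*23 - 16) + 8253)/(-2/(-9) - 3) = ((-897 - 16) + 8253)/(-2*(-⅑) - 3) = (-913 + 8253)/(2/9 - 3) = 7340/(-25/9) = 7340*(-9/25) = -13212/5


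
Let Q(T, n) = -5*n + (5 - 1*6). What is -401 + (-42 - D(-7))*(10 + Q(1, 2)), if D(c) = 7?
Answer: -352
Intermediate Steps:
Q(T, n) = -1 - 5*n (Q(T, n) = -5*n + (5 - 6) = -5*n - 1 = -1 - 5*n)
-401 + (-42 - D(-7))*(10 + Q(1, 2)) = -401 + (-42 - 1*7)*(10 + (-1 - 5*2)) = -401 + (-42 - 7)*(10 + (-1 - 10)) = -401 - 49*(10 - 11) = -401 - 49*(-1) = -401 + 49 = -352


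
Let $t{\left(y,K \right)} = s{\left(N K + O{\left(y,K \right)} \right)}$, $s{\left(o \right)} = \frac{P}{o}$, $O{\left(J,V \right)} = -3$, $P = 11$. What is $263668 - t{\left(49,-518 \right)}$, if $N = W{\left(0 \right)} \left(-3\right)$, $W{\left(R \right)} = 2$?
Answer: $\frac{818689129}{3105} \approx 2.6367 \cdot 10^{5}$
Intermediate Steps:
$N = -6$ ($N = 2 \left(-3\right) = -6$)
$s{\left(o \right)} = \frac{11}{o}$
$t{\left(y,K \right)} = \frac{11}{-3 - 6 K}$ ($t{\left(y,K \right)} = \frac{11}{- 6 K - 3} = \frac{11}{-3 - 6 K}$)
$263668 - t{\left(49,-518 \right)} = 263668 - - \frac{11}{3 + 6 \left(-518\right)} = 263668 - - \frac{11}{3 - 3108} = 263668 - - \frac{11}{-3105} = 263668 - \left(-11\right) \left(- \frac{1}{3105}\right) = 263668 - \frac{11}{3105} = \frac{818689129}{3105}$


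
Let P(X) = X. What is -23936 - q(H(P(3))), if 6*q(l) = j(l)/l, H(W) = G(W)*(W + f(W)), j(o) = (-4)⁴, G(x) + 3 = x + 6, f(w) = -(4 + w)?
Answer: -215408/9 ≈ -23934.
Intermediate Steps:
f(w) = -4 - w
G(x) = 3 + x (G(x) = -3 + (x + 6) = -3 + (6 + x) = 3 + x)
j(o) = 256
H(W) = -12 - 4*W (H(W) = (3 + W)*(W + (-4 - W)) = (3 + W)*(-4) = -12 - 4*W)
q(l) = 128/(3*l) (q(l) = (256/l)/6 = 128/(3*l))
-23936 - q(H(P(3))) = -23936 - 128/(3*(-12 - 4*3)) = -23936 - 128/(3*(-12 - 12)) = -23936 - 128/(3*(-24)) = -23936 - 128*(-1)/(3*24) = -23936 - 1*(-16/9) = -23936 + 16/9 = -215408/9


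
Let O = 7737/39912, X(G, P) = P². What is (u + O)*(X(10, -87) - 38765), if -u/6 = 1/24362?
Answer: -244692743713/40514006 ≈ -6039.7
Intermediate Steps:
u = -3/12181 (u = -6/24362 = -6*1/24362 = -3/12181 ≈ -0.00024628)
O = 2579/13304 (O = 7737*(1/39912) = 2579/13304 ≈ 0.19385)
(u + O)*(X(10, -87) - 38765) = (-3/12181 + 2579/13304)*((-87)² - 38765) = 31374887*(7569 - 38765)/162056024 = (31374887/162056024)*(-31196) = -244692743713/40514006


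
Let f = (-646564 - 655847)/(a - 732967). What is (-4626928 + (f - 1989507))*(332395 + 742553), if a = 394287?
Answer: -602200086698049693/84670 ≈ -7.1123e+12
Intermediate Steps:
f = 1302411/338680 (f = (-646564 - 655847)/(394287 - 732967) = -1302411/(-338680) = -1302411*(-1/338680) = 1302411/338680 ≈ 3.8456)
(-4626928 + (f - 1989507))*(332395 + 742553) = (-4626928 + (1302411/338680 - 1989507))*(332395 + 742553) = (-4626928 - 673804928349/338680)*1074948 = -2240852903389/338680*1074948 = -602200086698049693/84670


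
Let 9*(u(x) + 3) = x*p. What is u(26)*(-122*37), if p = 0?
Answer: 13542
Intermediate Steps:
u(x) = -3 (u(x) = -3 + (x*0)/9 = -3 + (⅑)*0 = -3 + 0 = -3)
u(26)*(-122*37) = -(-366)*37 = -3*(-4514) = 13542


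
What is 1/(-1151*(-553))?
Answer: 1/636503 ≈ 1.5711e-6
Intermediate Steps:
1/(-1151*(-553)) = 1/636503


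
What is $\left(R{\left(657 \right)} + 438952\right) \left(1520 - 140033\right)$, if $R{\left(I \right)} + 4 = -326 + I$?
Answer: $-60845852127$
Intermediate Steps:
$R{\left(I \right)} = -330 + I$ ($R{\left(I \right)} = -4 + \left(-326 + I\right) = -330 + I$)
$\left(R{\left(657 \right)} + 438952\right) \left(1520 - 140033\right) = \left(\left(-330 + 657\right) + 438952\right) \left(1520 - 140033\right) = \left(327 + 438952\right) \left(-138513\right) = 439279 \left(-138513\right) = -60845852127$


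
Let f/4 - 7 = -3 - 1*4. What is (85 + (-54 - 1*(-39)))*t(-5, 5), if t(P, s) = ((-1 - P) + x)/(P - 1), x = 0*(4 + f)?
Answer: -140/3 ≈ -46.667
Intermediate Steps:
f = 0 (f = 28 + 4*(-3 - 1*4) = 28 + 4*(-3 - 4) = 28 + 4*(-7) = 28 - 28 = 0)
x = 0 (x = 0*(4 + 0) = 0*4 = 0)
t(P, s) = (-1 - P)/(-1 + P) (t(P, s) = ((-1 - P) + 0)/(P - 1) = (-1 - P)/(-1 + P))
(85 + (-54 - 1*(-39)))*t(-5, 5) = (85 + (-54 - 1*(-39)))*((-1 - 1*(-5))/(-1 - 5)) = (85 + (-54 + 39))*((-1 + 5)/(-6)) = (85 - 15)*(-1/6*4) = 70*(-2/3) = -140/3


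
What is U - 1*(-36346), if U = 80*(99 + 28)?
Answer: 46506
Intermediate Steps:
U = 10160 (U = 80*127 = 10160)
U - 1*(-36346) = 10160 - 1*(-36346) = 10160 + 36346 = 46506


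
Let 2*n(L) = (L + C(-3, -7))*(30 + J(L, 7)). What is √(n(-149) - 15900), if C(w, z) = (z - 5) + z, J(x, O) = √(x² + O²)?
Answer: 2*√(-4605 - 105*√890) ≈ 175.93*I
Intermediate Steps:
J(x, O) = √(O² + x²)
C(w, z) = -5 + 2*z (C(w, z) = (-5 + z) + z = -5 + 2*z)
n(L) = (-19 + L)*(30 + √(49 + L²))/2 (n(L) = ((L + (-5 + 2*(-7)))*(30 + √(7² + L²)))/2 = ((L + (-5 - 14))*(30 + √(49 + L²)))/2 = ((L - 19)*(30 + √(49 + L²)))/2 = ((-19 + L)*(30 + √(49 + L²)))/2 = (-19 + L)*(30 + √(49 + L²))/2)
√(n(-149) - 15900) = √((-285 + 15*(-149) - 19*√(49 + (-149)²)/2 + (½)*(-149)*√(49 + (-149)²)) - 15900) = √((-285 - 2235 - 19*√(49 + 22201)/2 + (½)*(-149)*√(49 + 22201)) - 15900) = √((-285 - 2235 - 95*√890/2 + (½)*(-149)*√22250) - 15900) = √((-285 - 2235 - 95*√890/2 + (½)*(-149)*(5*√890)) - 15900) = √((-285 - 2235 - 95*√890/2 - 745*√890/2) - 15900) = √((-2520 - 420*√890) - 15900) = √(-18420 - 420*√890)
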